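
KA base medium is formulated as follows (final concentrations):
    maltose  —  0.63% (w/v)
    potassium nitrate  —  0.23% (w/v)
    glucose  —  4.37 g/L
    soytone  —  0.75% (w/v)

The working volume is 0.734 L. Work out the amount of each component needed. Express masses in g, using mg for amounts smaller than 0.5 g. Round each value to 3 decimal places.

Working volume: 0.734 L.
maltose: 0.63% w/v = 6.3 g/L → 6.3 × 0.734 L = 4.624 g
potassium nitrate: 0.23 g per 100 mL × 734 mL ÷ 100 = 1.688 g
glucose: 4.37 g/L × 0.734 L = 3.208 g
soytone: 0.75 g per 100 mL × 734 mL ÷ 100 = 5.505 g

maltose 4.624 g; potassium nitrate 1.688 g; glucose 3.208 g; soytone 5.505 g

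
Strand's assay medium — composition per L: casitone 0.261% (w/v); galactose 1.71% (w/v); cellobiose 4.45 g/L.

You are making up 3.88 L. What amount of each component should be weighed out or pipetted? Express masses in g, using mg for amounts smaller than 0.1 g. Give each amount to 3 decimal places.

casitone 10.127 g; galactose 66.348 g; cellobiose 17.266 g

Scale factor relative to 1 L: 3.88.
casitone: 0.261 g per 100 mL × 3880 mL ÷ 100 = 10.127 g
galactose: 1.71 g per 100 mL × 3880 mL ÷ 100 = 66.348 g
cellobiose: 4.45 g/L × 3.88 L = 17.266 g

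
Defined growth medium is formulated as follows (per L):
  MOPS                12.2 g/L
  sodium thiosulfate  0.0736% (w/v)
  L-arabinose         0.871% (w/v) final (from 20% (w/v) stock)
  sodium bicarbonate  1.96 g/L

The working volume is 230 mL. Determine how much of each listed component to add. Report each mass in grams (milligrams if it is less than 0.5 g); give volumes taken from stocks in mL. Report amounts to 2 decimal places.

MOPS 2.81 g; sodium thiosulfate 169.28 mg; L-arabinose 10.02 mL; sodium bicarbonate 450.80 mg

Target volume = 230 mL = 0.23 L.
MOPS: 12.2 g/L × 0.23 L = 2.81 g
sodium thiosulfate: 0.0736 g per 100 mL × 230 mL ÷ 100 = 0.16928 g = 169.28 mg
L-arabinose: V = C2·V2/C1 = 0.871% ÷ 20% × 230 mL = 10.02 mL
sodium bicarbonate: 1.96 g/L × 0.23 L = 0.4508 g = 450.80 mg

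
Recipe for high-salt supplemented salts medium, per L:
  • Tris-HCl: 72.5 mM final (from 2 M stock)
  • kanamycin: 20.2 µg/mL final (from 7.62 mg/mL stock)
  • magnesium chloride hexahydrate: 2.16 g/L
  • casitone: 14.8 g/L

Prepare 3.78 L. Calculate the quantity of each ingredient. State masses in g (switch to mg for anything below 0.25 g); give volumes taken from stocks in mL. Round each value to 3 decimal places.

Tris-HCl 137.025 mL; kanamycin 10.020 mL; magnesium chloride hexahydrate 8.165 g; casitone 55.944 g

Working volume: 3.78 L.
Tris-HCl: dilute stock: 72.5 mM × 3780 mL ÷ 2000 mM = 137.025 mL
kanamycin: dilute stock: 20.2 µg/mL × 3780 mL ÷ 7620 µg/mL = 10.020 mL
magnesium chloride hexahydrate: 2.16 g/L × 3.78 L = 8.165 g
casitone: 14.8 g/L × 3.78 L = 55.944 g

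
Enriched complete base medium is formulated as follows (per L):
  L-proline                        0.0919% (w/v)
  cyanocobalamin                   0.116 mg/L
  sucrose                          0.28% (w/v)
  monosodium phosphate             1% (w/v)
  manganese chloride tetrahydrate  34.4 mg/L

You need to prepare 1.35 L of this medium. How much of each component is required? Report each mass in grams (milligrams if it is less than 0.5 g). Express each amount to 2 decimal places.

Scale factor relative to 1 L: 1.35.
L-proline: 0.0919 g per 100 mL × 1350 mL ÷ 100 = 1.24 g
cyanocobalamin: 0.116 mg/L × 1.35 L = 0.16 mg
sucrose: 0.28 g per 100 mL × 1350 mL ÷ 100 = 3.78 g
monosodium phosphate: 1 g per 100 mL × 1350 mL ÷ 100 = 13.50 g
manganese chloride tetrahydrate: 34.4 mg/L × 1.35 L = 46.44 mg

L-proline 1.24 g; cyanocobalamin 0.16 mg; sucrose 3.78 g; monosodium phosphate 13.50 g; manganese chloride tetrahydrate 46.44 mg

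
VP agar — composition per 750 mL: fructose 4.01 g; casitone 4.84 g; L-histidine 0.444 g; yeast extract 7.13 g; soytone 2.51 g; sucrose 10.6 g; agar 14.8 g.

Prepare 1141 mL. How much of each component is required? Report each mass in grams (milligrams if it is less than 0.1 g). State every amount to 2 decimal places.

Ratio of target to recipe volume: 1141 / 750 = 1.52133.
fructose: 4.01 g × (1141 mL / 750 mL) = 6.10 g
casitone: 4.84 g × (1141 mL / 750 mL) = 7.36 g
L-histidine: 0.444 g × (1141 mL / 750 mL) = 0.68 g
yeast extract: 7.13 g × (1141 mL / 750 mL) = 10.85 g
soytone: 2.51 g × (1141 mL / 750 mL) = 3.82 g
sucrose: 10.6 g × (1141 mL / 750 mL) = 16.13 g
agar: 14.8 g × (1141 mL / 750 mL) = 22.52 g

fructose 6.10 g; casitone 7.36 g; L-histidine 0.68 g; yeast extract 10.85 g; soytone 3.82 g; sucrose 16.13 g; agar 22.52 g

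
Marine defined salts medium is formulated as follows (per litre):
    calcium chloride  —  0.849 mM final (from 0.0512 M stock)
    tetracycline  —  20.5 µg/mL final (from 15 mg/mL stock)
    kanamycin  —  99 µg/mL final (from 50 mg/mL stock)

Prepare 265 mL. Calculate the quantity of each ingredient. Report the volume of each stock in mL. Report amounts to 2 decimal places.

calcium chloride 4.39 mL; tetracycline 0.36 mL; kanamycin 0.52 mL

Scale factor relative to 1 L: 0.265.
calcium chloride: C1V1 = C2V2 → 0.849 mM × 265 mL ÷ 51.2 mM = 4.39 mL
tetracycline: dilute stock: 20.5 µg/mL × 265 mL ÷ 15000 µg/mL = 0.36 mL
kanamycin: V = C2·V2/C1 = 99 µg/mL × 265 mL ÷ 50000 µg/mL = 0.52 mL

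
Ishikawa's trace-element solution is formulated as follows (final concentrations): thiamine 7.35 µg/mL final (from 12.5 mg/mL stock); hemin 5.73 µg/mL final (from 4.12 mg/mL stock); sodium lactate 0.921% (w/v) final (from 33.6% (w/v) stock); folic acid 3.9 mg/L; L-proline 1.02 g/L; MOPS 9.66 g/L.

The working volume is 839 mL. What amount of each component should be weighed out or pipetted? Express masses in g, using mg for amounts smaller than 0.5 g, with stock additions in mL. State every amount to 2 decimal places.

Target volume = 839 mL = 0.839 L.
thiamine: dilute stock: 7.35 µg/mL × 839 mL ÷ 12500 µg/mL = 0.49 mL
hemin: C1V1 = C2V2 → 5.73 µg/mL × 839 mL ÷ 4120 µg/mL = 1.17 mL
sodium lactate: V = C2·V2/C1 = 0.921% ÷ 33.6% × 839 mL = 23.00 mL
folic acid: 3.9 mg/L × 0.839 L = 3.27 mg
L-proline: 1.02 g/L × 0.839 L = 0.86 g
MOPS: 9.66 g/L × 0.839 L = 8.10 g

thiamine 0.49 mL; hemin 1.17 mL; sodium lactate 23.00 mL; folic acid 3.27 mg; L-proline 0.86 g; MOPS 8.10 g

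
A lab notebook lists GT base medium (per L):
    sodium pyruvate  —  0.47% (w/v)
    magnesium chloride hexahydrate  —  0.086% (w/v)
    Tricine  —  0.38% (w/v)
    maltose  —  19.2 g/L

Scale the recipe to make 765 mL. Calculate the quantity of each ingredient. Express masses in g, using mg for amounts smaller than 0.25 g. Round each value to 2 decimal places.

Target volume = 765 mL = 0.765 L.
sodium pyruvate: 0.47% w/v = 4.7 g/L → 4.7 × 0.765 L = 3.60 g
magnesium chloride hexahydrate: 0.086 g per 100 mL × 765 mL ÷ 100 = 0.66 g
Tricine: 0.38% w/v = 3.8 g/L → 3.8 × 0.765 L = 2.91 g
maltose: 19.2 g/L × 0.765 L = 14.69 g

sodium pyruvate 3.60 g; magnesium chloride hexahydrate 0.66 g; Tricine 2.91 g; maltose 14.69 g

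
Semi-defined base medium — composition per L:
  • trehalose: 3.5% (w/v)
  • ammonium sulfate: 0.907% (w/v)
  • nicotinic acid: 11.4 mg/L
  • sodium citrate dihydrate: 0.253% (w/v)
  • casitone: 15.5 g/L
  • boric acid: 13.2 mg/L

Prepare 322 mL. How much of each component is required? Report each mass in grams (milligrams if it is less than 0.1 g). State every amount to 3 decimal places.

Working volume: 322 mL = 0.322 L.
trehalose: 3.5% w/v = 35 g/L → 35 × 0.322 L = 11.270 g
ammonium sulfate: 0.907 g per 100 mL × 322 mL ÷ 100 = 2.921 g
nicotinic acid: 11.4 mg/L × 0.322 L = 3.671 mg
sodium citrate dihydrate: 0.253% w/v = 2.53 g/L → 2.53 × 0.322 L = 0.815 g
casitone: 15.5 g/L × 0.322 L = 4.991 g
boric acid: 13.2 mg/L × 0.322 L = 4.250 mg

trehalose 11.270 g; ammonium sulfate 2.921 g; nicotinic acid 3.671 mg; sodium citrate dihydrate 0.815 g; casitone 4.991 g; boric acid 4.250 mg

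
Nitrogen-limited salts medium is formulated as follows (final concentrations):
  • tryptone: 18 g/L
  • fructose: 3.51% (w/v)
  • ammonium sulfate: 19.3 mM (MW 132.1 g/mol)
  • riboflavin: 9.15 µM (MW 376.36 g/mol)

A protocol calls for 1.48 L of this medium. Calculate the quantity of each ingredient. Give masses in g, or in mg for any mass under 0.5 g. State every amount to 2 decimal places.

Scale factor relative to 1 L: 1.48.
tryptone: 18 g/L × 1.48 L = 26.64 g
fructose: 3.51 g per 100 mL × 1480 mL ÷ 100 = 51.95 g
ammonium sulfate: 19.3 mmol/L × 132.1 g/mol × 1.48 L ÷ 1000 = 3.77 g
riboflavin: 9.15 µmol/L × 376.36 g/mol × 1.48 L ÷ 1000 = 5.10 mg

tryptone 26.64 g; fructose 51.95 g; ammonium sulfate 3.77 g; riboflavin 5.10 mg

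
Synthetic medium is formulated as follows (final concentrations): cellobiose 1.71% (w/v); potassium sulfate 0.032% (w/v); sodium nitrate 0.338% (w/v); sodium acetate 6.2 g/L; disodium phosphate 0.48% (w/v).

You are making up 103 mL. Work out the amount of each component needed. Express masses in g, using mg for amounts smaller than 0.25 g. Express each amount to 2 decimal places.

cellobiose 1.76 g; potassium sulfate 32.96 mg; sodium nitrate 0.35 g; sodium acetate 0.64 g; disodium phosphate 0.49 g

Scale factor relative to 1 L: 0.103.
cellobiose: 1.71% w/v = 17.1 g/L → 17.1 × 0.103 L = 1.76 g
potassium sulfate: 0.032 g per 100 mL × 103 mL ÷ 100 = 0.03296 g = 32.96 mg
sodium nitrate: 0.338 g per 100 mL × 103 mL ÷ 100 = 0.35 g
sodium acetate: 6.2 g/L × 0.103 L = 0.64 g
disodium phosphate: 0.48% w/v = 4.8 g/L → 4.8 × 0.103 L = 0.49 g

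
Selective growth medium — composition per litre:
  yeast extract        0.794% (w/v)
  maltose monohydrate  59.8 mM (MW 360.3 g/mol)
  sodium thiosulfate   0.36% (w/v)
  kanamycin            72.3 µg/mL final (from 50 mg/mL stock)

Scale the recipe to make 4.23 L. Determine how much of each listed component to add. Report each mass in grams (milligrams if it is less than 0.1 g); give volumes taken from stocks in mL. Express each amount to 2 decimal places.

Scale factor relative to 1 L: 4.23.
yeast extract: 0.794% w/v = 7.94 g/L → 7.94 × 4.23 L = 33.59 g
maltose monohydrate: 59.8 mmol/L × 360.3 g/mol × 4.23 L ÷ 1000 = 91.14 g
sodium thiosulfate: 0.36% w/v = 3.6 g/L → 3.6 × 4.23 L = 15.23 g
kanamycin: V = C2·V2/C1 = 72.3 µg/mL × 4230 mL ÷ 50000 µg/mL = 6.12 mL

yeast extract 33.59 g; maltose monohydrate 91.14 g; sodium thiosulfate 15.23 g; kanamycin 6.12 mL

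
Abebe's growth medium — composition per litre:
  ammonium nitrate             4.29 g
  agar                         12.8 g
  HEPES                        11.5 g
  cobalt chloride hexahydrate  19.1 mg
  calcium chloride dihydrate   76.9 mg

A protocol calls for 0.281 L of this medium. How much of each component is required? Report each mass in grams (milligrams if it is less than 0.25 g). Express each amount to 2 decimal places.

Scale factor = 281 mL / 1000 mL = 0.281.
ammonium nitrate: 4.29 g × (281 mL / 1000 mL) = 1.21 g
agar: 12.8 g × (281 mL / 1000 mL) = 3.60 g
HEPES: 11.5 g × (281 mL / 1000 mL) = 3.23 g
cobalt chloride hexahydrate: 19.1 mg × (281 mL / 1000 mL) = 5.37 mg
calcium chloride dihydrate: 76.9 mg × (281 mL / 1000 mL) = 21.61 mg

ammonium nitrate 1.21 g; agar 3.60 g; HEPES 3.23 g; cobalt chloride hexahydrate 5.37 mg; calcium chloride dihydrate 21.61 mg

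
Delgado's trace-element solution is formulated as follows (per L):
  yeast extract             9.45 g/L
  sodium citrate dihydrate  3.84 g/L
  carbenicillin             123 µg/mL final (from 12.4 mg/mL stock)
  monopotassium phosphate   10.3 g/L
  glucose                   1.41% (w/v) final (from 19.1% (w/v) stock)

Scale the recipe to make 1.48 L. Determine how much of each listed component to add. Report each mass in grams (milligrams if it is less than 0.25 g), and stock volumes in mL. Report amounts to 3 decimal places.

yeast extract 13.986 g; sodium citrate dihydrate 5.683 g; carbenicillin 14.681 mL; monopotassium phosphate 15.244 g; glucose 109.257 mL

Scale factor relative to 1 L: 1.48.
yeast extract: 9.45 g/L × 1.48 L = 13.986 g
sodium citrate dihydrate: 3.84 g/L × 1.48 L = 5.683 g
carbenicillin: V = C2·V2/C1 = 123 µg/mL × 1480 mL ÷ 12400 µg/mL = 14.681 mL
monopotassium phosphate: 10.3 g/L × 1.48 L = 15.244 g
glucose: C1V1 = C2V2 → 1.41% ÷ 19.1% × 1480 mL = 109.257 mL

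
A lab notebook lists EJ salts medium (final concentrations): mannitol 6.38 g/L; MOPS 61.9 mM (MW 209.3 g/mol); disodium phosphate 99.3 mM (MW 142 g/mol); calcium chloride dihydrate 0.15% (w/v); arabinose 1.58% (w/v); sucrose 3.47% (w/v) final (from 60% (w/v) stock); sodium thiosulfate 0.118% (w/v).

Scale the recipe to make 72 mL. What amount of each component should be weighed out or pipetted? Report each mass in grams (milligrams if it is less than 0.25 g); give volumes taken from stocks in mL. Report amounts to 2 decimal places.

Working volume: 72 mL = 0.072 L.
mannitol: 6.38 g/L × 0.072 L = 0.46 g
MOPS: 61.9 mmol/L × 209.3 g/mol × 0.072 L ÷ 1000 = 0.93 g
disodium phosphate: 99.3 mmol/L × 142 g/mol × 0.072 L ÷ 1000 = 1.02 g
calcium chloride dihydrate: 0.15% w/v = 1.5 g/L → 1.5 × 0.072 L = 0.108 g = 108.00 mg
arabinose: 1.58 g per 100 mL × 72 mL ÷ 100 = 1.14 g
sucrose: dilute stock: 3.47% ÷ 60% × 72 mL = 4.16 mL
sodium thiosulfate: 0.118 g per 100 mL × 72 mL ÷ 100 = 0.08496 g = 84.96 mg

mannitol 0.46 g; MOPS 0.93 g; disodium phosphate 1.02 g; calcium chloride dihydrate 108.00 mg; arabinose 1.14 g; sucrose 4.16 mL; sodium thiosulfate 84.96 mg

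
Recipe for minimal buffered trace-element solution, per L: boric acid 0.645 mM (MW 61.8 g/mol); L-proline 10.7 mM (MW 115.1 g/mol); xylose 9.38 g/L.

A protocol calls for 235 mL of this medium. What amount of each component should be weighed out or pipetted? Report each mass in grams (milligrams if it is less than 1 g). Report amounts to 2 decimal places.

boric acid 9.37 mg; L-proline 289.42 mg; xylose 2.20 g

Scale factor relative to 1 L: 0.235.
boric acid: 0.645 mmol/L × 61.8 mg/mmol × 0.235 L = 9.37 mg
L-proline: 10.7 mmol/L × 115.1 mg/mmol × 0.235 L = 289.42 mg
xylose: 9.38 g/L × 0.235 L = 2.20 g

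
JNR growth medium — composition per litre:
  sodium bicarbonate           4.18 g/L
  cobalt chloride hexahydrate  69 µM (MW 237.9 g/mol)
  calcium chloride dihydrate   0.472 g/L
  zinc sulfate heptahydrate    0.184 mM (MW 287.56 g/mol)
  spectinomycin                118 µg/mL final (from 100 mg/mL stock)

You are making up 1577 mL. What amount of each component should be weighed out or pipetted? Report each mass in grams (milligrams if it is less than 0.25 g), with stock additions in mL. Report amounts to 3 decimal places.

sodium bicarbonate 6.592 g; cobalt chloride hexahydrate 25.887 mg; calcium chloride dihydrate 0.744 g; zinc sulfate heptahydrate 83.441 mg; spectinomycin 1.861 mL

Working volume: 1577 mL = 1.577 L.
sodium bicarbonate: 4.18 g/L × 1.577 L = 6.592 g
cobalt chloride hexahydrate: 69 µmol/L × 237.9 g/mol × 1.577 L ÷ 1000 = 25.887 mg
calcium chloride dihydrate: 0.472 g/L × 1.577 L = 0.744 g
zinc sulfate heptahydrate: 0.184 mmol/L × 287.56 mg/mmol × 1.577 L = 83.441 mg
spectinomycin: C1V1 = C2V2 → 118 µg/mL × 1577 mL ÷ 100000 µg/mL = 1.861 mL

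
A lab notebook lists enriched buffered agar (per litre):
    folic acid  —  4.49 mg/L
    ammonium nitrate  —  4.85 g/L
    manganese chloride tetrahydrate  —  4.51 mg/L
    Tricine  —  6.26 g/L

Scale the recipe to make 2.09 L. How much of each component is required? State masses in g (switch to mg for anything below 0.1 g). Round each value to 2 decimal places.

Scale factor relative to 1 L: 2.09.
folic acid: 4.49 mg/L × 2.09 L = 9.38 mg
ammonium nitrate: 4.85 g/L × 2.09 L = 10.14 g
manganese chloride tetrahydrate: 4.51 mg/L × 2.09 L = 9.43 mg
Tricine: 6.26 g/L × 2.09 L = 13.08 g

folic acid 9.38 mg; ammonium nitrate 10.14 g; manganese chloride tetrahydrate 9.43 mg; Tricine 13.08 g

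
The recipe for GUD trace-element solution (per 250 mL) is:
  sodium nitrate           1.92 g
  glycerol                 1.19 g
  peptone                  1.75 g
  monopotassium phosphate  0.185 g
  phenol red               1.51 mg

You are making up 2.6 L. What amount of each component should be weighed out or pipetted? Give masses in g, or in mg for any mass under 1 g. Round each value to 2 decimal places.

sodium nitrate 19.97 g; glycerol 12.38 g; peptone 18.20 g; monopotassium phosphate 1.92 g; phenol red 15.70 mg

Ratio of target to recipe volume: 2600 / 250 = 10.4.
sodium nitrate: 1.92 g × (2600 mL / 250 mL) = 19.97 g
glycerol: 1.19 g × (2600 mL / 250 mL) = 12.38 g
peptone: 1.75 g × (2600 mL / 250 mL) = 18.20 g
monopotassium phosphate: 0.185 g × (2600 mL / 250 mL) = 1.92 g
phenol red: 1.51 mg × (2600 mL / 250 mL) = 15.70 mg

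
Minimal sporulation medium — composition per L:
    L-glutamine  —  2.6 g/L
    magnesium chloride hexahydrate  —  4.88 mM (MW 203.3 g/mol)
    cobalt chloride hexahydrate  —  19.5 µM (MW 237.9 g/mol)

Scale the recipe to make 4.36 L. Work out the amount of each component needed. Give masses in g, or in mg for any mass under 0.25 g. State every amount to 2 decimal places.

Working volume: 4.36 L.
L-glutamine: 2.6 g/L × 4.36 L = 11.34 g
magnesium chloride hexahydrate: 4.88 mmol/L × 203.3 g/mol × 4.36 L ÷ 1000 = 4.33 g
cobalt chloride hexahydrate: 19.5 µmol/L × 237.9 g/mol × 4.36 L ÷ 1000 = 20.23 mg

L-glutamine 11.34 g; magnesium chloride hexahydrate 4.33 g; cobalt chloride hexahydrate 20.23 mg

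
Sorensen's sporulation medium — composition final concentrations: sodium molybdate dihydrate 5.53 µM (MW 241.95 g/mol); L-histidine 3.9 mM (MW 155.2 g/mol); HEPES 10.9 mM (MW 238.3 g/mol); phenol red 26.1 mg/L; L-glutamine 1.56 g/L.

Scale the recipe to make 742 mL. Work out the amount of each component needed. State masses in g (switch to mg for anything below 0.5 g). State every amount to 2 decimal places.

Working volume: 742 mL = 0.742 L.
sodium molybdate dihydrate: 5.53 µmol/L × 241.95 g/mol × 0.742 L ÷ 1000 = 0.99 mg
L-histidine: 3.9 mmol/L × 155.2 mg/mmol × 0.742 L = 449.12 mg
HEPES: 10.9 mmol/L × 238.3 g/mol × 0.742 L ÷ 1000 = 1.93 g
phenol red: 26.1 mg/L × 0.742 L = 19.37 mg
L-glutamine: 1.56 g/L × 0.742 L = 1.16 g

sodium molybdate dihydrate 0.99 mg; L-histidine 449.12 mg; HEPES 1.93 g; phenol red 19.37 mg; L-glutamine 1.16 g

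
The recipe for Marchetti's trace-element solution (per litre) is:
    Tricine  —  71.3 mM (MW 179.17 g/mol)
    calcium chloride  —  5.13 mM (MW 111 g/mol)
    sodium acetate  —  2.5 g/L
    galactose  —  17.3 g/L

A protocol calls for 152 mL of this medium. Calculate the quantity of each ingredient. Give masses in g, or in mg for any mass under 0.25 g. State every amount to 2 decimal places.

Tricine 1.94 g; calcium chloride 86.55 mg; sodium acetate 0.38 g; galactose 2.63 g

Target volume = 152 mL = 0.152 L.
Tricine: 71.3 mmol/L × 179.17 g/mol × 0.152 L ÷ 1000 = 1.94 g
calcium chloride: 5.13 mmol/L × 111 mg/mmol × 0.152 L = 86.55 mg
sodium acetate: 2.5 g/L × 0.152 L = 0.38 g
galactose: 17.3 g/L × 0.152 L = 2.63 g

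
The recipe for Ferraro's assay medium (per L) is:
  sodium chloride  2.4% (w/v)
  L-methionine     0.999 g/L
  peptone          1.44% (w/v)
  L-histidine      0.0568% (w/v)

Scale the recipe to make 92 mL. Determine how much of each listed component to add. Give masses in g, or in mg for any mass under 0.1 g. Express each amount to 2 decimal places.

sodium chloride 2.21 g; L-methionine 91.91 mg; peptone 1.32 g; L-histidine 52.26 mg

Scale factor relative to 1 L: 0.092.
sodium chloride: 2.4 g per 100 mL × 92 mL ÷ 100 = 2.21 g
L-methionine: 0.999 g/L × 0.092 L = 0.091908 g = 91.91 mg
peptone: 1.44 g per 100 mL × 92 mL ÷ 100 = 1.32 g
L-histidine: 0.0568% w/v = 0.568 g/L → 0.568 × 0.092 L = 0.052256 g = 52.26 mg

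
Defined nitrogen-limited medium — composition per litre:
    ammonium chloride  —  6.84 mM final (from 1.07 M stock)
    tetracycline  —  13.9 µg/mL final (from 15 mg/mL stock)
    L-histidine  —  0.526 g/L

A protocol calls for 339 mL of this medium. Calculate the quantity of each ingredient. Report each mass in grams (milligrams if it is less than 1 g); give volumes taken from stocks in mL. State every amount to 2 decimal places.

ammonium chloride 2.17 mL; tetracycline 0.31 mL; L-histidine 178.31 mg

Scale factor relative to 1 L: 0.339.
ammonium chloride: dilute stock: 6.84 mM × 339 mL ÷ 1070 mM = 2.17 mL
tetracycline: V = C2·V2/C1 = 13.9 µg/mL × 339 mL ÷ 15000 µg/mL = 0.31 mL
L-histidine: 0.526 g/L × 0.339 L = 0.178314 g = 178.31 mg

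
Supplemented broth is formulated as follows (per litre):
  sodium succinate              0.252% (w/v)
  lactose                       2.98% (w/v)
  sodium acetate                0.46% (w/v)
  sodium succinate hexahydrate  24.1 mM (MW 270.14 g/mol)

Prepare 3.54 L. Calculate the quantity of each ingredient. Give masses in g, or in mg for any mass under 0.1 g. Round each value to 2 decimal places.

Scale factor relative to 1 L: 3.54.
sodium succinate: 0.252 g per 100 mL × 3540 mL ÷ 100 = 8.92 g
lactose: 2.98% w/v = 29.8 g/L → 29.8 × 3.54 L = 105.49 g
sodium acetate: 0.46% w/v = 4.6 g/L → 4.6 × 3.54 L = 16.28 g
sodium succinate hexahydrate: 24.1 mmol/L × 270.14 g/mol × 3.54 L ÷ 1000 = 23.05 g

sodium succinate 8.92 g; lactose 105.49 g; sodium acetate 16.28 g; sodium succinate hexahydrate 23.05 g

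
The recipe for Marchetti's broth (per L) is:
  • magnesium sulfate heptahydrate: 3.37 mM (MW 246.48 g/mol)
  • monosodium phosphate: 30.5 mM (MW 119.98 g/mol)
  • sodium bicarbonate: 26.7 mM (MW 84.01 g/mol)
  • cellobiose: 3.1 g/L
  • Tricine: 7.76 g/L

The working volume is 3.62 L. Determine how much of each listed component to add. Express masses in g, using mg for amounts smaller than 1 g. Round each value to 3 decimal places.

Working volume: 3.62 L.
magnesium sulfate heptahydrate: 3.37 mmol/L × 246.48 g/mol × 3.62 L ÷ 1000 = 3.007 g
monosodium phosphate: 30.5 mmol/L × 119.98 g/mol × 3.62 L ÷ 1000 = 13.247 g
sodium bicarbonate: 26.7 mmol/L × 84.01 g/mol × 3.62 L ÷ 1000 = 8.120 g
cellobiose: 3.1 g/L × 3.62 L = 11.222 g
Tricine: 7.76 g/L × 3.62 L = 28.091 g

magnesium sulfate heptahydrate 3.007 g; monosodium phosphate 13.247 g; sodium bicarbonate 8.120 g; cellobiose 11.222 g; Tricine 28.091 g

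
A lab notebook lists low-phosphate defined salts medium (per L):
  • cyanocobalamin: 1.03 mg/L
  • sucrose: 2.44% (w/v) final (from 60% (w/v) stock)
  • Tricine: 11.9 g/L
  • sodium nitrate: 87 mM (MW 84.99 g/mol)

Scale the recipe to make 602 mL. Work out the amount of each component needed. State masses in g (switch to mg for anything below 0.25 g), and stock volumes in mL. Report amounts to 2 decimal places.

cyanocobalamin 0.62 mg; sucrose 24.48 mL; Tricine 7.16 g; sodium nitrate 4.45 g

Scale factor relative to 1 L: 0.602.
cyanocobalamin: 1.03 mg/L × 0.602 L = 0.62 mg
sucrose: dilute stock: 2.44% ÷ 60% × 602 mL = 24.48 mL
Tricine: 11.9 g/L × 0.602 L = 7.16 g
sodium nitrate: 87 mmol/L × 84.99 g/mol × 0.602 L ÷ 1000 = 4.45 g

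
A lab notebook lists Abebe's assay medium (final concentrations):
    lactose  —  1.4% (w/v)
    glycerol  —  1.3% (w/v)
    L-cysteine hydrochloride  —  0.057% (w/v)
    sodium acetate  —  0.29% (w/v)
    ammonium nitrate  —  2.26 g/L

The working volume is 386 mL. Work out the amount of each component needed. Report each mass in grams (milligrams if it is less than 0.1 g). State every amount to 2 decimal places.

Scale factor relative to 1 L: 0.386.
lactose: 1.4% w/v = 14 g/L → 14 × 0.386 L = 5.40 g
glycerol: 1.3 g per 100 mL × 386 mL ÷ 100 = 5.02 g
L-cysteine hydrochloride: 0.057% w/v = 0.57 g/L → 0.57 × 0.386 L = 0.22 g
sodium acetate: 0.29% w/v = 2.9 g/L → 2.9 × 0.386 L = 1.12 g
ammonium nitrate: 2.26 g/L × 0.386 L = 0.87 g

lactose 5.40 g; glycerol 5.02 g; L-cysteine hydrochloride 0.22 g; sodium acetate 1.12 g; ammonium nitrate 0.87 g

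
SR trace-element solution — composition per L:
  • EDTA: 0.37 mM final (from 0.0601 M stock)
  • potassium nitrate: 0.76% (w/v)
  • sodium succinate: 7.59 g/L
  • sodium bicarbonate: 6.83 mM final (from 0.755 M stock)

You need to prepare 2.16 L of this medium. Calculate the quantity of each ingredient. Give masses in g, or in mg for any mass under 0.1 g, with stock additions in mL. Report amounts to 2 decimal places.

EDTA 13.30 mL; potassium nitrate 16.42 g; sodium succinate 16.39 g; sodium bicarbonate 19.54 mL

Working volume: 2.16 L.
EDTA: dilute stock: 0.37 mM × 2160 mL ÷ 60.1 mM = 13.30 mL
potassium nitrate: 0.76% w/v = 7.6 g/L → 7.6 × 2.16 L = 16.42 g
sodium succinate: 7.59 g/L × 2.16 L = 16.39 g
sodium bicarbonate: dilute stock: 6.83 mM × 2160 mL ÷ 755 mM = 19.54 mL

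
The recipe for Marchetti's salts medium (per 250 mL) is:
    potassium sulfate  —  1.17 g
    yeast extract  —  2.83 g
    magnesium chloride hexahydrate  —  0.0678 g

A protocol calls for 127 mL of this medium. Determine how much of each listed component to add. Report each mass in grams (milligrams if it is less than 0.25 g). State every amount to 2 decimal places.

Ratio of target to recipe volume: 127 / 250 = 0.508.
potassium sulfate: 1.17 g × (127 mL / 250 mL) = 0.59 g
yeast extract: 2.83 g × (127 mL / 250 mL) = 1.44 g
magnesium chloride hexahydrate: 0.0678 g × (127 mL / 250 mL) = 0.0344424 g = 34.44 mg

potassium sulfate 0.59 g; yeast extract 1.44 g; magnesium chloride hexahydrate 34.44 mg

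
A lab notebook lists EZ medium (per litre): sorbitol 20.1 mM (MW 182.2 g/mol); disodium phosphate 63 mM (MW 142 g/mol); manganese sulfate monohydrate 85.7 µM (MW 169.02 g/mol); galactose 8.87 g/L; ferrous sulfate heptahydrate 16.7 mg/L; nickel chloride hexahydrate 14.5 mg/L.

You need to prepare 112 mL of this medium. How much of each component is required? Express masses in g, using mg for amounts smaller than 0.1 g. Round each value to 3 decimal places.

Target volume = 112 mL = 0.112 L.
sorbitol: 20.1 mmol/L × 182.2 g/mol × 0.112 L ÷ 1000 = 0.410 g
disodium phosphate: 63 mmol/L × 142 g/mol × 0.112 L ÷ 1000 = 1.002 g
manganese sulfate monohydrate: 85.7 µmol/L × 169.02 g/mol × 0.112 L ÷ 1000 = 1.622 mg
galactose: 8.87 g/L × 0.112 L = 0.993 g
ferrous sulfate heptahydrate: 16.7 mg/L × 0.112 L = 1.870 mg
nickel chloride hexahydrate: 14.5 mg/L × 0.112 L = 1.624 mg

sorbitol 0.410 g; disodium phosphate 1.002 g; manganese sulfate monohydrate 1.622 mg; galactose 0.993 g; ferrous sulfate heptahydrate 1.870 mg; nickel chloride hexahydrate 1.624 mg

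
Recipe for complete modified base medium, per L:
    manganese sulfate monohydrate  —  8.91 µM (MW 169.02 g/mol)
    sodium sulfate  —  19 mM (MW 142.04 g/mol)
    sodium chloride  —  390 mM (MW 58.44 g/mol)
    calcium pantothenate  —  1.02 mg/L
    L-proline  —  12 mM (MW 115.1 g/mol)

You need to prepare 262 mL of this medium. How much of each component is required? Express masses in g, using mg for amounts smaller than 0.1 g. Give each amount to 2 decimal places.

manganese sulfate monohydrate 0.39 mg; sodium sulfate 0.71 g; sodium chloride 5.97 g; calcium pantothenate 0.27 mg; L-proline 0.36 g

Scale factor relative to 1 L: 0.262.
manganese sulfate monohydrate: 8.91 µmol/L × 169.02 g/mol × 0.262 L ÷ 1000 = 0.39 mg
sodium sulfate: 19 mmol/L × 142.04 g/mol × 0.262 L ÷ 1000 = 0.71 g
sodium chloride: 390 mmol/L × 58.44 g/mol × 0.262 L ÷ 1000 = 5.97 g
calcium pantothenate: 1.02 mg/L × 0.262 L = 0.27 mg
L-proline: 12 mmol/L × 115.1 g/mol × 0.262 L ÷ 1000 = 0.36 g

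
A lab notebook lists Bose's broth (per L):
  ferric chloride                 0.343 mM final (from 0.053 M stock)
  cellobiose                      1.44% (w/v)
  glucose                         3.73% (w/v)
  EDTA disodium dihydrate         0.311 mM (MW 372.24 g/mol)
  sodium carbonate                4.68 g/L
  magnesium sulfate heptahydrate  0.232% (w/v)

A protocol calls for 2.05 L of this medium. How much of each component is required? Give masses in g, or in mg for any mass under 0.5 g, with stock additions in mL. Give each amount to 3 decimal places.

ferric chloride 13.267 mL; cellobiose 29.520 g; glucose 76.465 g; EDTA disodium dihydrate 237.322 mg; sodium carbonate 9.594 g; magnesium sulfate heptahydrate 4.756 g

Scale factor relative to 1 L: 2.05.
ferric chloride: C1V1 = C2V2 → 0.343 mM × 2050 mL ÷ 53 mM = 13.267 mL
cellobiose: 1.44 g per 100 mL × 2050 mL ÷ 100 = 29.520 g
glucose: 3.73% w/v = 37.3 g/L → 37.3 × 2.05 L = 76.465 g
EDTA disodium dihydrate: 0.311 mmol/L × 372.24 mg/mmol × 2.05 L = 237.322 mg
sodium carbonate: 4.68 g/L × 2.05 L = 9.594 g
magnesium sulfate heptahydrate: 0.232% w/v = 2.32 g/L → 2.32 × 2.05 L = 4.756 g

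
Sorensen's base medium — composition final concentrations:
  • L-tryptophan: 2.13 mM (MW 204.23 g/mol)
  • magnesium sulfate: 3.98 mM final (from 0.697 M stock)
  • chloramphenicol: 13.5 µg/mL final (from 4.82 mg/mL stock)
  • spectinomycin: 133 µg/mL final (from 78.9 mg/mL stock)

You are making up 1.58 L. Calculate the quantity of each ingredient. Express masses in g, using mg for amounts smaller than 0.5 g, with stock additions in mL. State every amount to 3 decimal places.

L-tryptophan 0.687 g; magnesium sulfate 9.022 mL; chloramphenicol 4.425 mL; spectinomycin 2.663 mL

Scale factor relative to 1 L: 1.58.
L-tryptophan: 2.13 mmol/L × 204.23 g/mol × 1.58 L ÷ 1000 = 0.687 g
magnesium sulfate: C1V1 = C2V2 → 3.98 mM × 1580 mL ÷ 697 mM = 9.022 mL
chloramphenicol: C1V1 = C2V2 → 13.5 µg/mL × 1580 mL ÷ 4820 µg/mL = 4.425 mL
spectinomycin: V = C2·V2/C1 = 133 µg/mL × 1580 mL ÷ 78900 µg/mL = 2.663 mL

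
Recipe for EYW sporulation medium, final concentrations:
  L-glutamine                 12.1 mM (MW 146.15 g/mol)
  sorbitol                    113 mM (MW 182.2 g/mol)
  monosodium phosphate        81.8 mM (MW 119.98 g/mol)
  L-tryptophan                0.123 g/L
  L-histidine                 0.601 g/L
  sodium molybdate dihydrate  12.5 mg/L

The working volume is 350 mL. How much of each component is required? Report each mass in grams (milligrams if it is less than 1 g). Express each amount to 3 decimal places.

Target volume = 350 mL = 0.35 L.
L-glutamine: 12.1 mmol/L × 146.15 mg/mmol × 0.35 L = 618.945 mg
sorbitol: 113 mmol/L × 182.2 g/mol × 0.35 L ÷ 1000 = 7.206 g
monosodium phosphate: 81.8 mmol/L × 119.98 g/mol × 0.35 L ÷ 1000 = 3.435 g
L-tryptophan: 0.123 g/L × 0.35 L = 0.04305 g = 43.050 mg
L-histidine: 0.601 g/L × 0.35 L = 0.21035 g = 210.350 mg
sodium molybdate dihydrate: 12.5 mg/L × 0.35 L = 4.375 mg

L-glutamine 618.945 mg; sorbitol 7.206 g; monosodium phosphate 3.435 g; L-tryptophan 43.050 mg; L-histidine 210.350 mg; sodium molybdate dihydrate 4.375 mg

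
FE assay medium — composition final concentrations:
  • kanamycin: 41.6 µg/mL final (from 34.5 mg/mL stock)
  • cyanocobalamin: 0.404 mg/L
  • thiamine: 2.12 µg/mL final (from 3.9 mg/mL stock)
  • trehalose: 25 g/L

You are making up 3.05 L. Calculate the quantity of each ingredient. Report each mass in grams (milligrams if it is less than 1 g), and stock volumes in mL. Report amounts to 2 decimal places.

Working volume: 3.05 L.
kanamycin: V = C2·V2/C1 = 41.6 µg/mL × 3050 mL ÷ 34500 µg/mL = 3.68 mL
cyanocobalamin: 0.404 mg/L × 3.05 L = 1.23 mg
thiamine: C1V1 = C2V2 → 2.12 µg/mL × 3050 mL ÷ 3900 µg/mL = 1.66 mL
trehalose: 25 g/L × 3.05 L = 76.25 g

kanamycin 3.68 mL; cyanocobalamin 1.23 mg; thiamine 1.66 mL; trehalose 76.25 g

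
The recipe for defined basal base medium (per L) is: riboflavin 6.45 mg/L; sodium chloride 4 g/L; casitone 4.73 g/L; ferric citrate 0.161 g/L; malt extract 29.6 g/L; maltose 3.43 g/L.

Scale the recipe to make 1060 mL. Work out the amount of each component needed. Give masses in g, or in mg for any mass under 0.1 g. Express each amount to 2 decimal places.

Target volume = 1060 mL = 1.06 L.
riboflavin: 6.45 mg/L × 1.06 L = 6.84 mg
sodium chloride: 4 g/L × 1.06 L = 4.24 g
casitone: 4.73 g/L × 1.06 L = 5.01 g
ferric citrate: 0.161 g/L × 1.06 L = 0.17 g
malt extract: 29.6 g/L × 1.06 L = 31.38 g
maltose: 3.43 g/L × 1.06 L = 3.64 g

riboflavin 6.84 mg; sodium chloride 4.24 g; casitone 5.01 g; ferric citrate 0.17 g; malt extract 31.38 g; maltose 3.64 g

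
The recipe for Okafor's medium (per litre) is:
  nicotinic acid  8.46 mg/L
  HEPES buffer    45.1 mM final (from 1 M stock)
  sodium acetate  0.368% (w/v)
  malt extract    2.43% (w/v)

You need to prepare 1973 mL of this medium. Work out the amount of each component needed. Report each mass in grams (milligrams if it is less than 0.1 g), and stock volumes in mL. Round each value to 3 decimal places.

Target volume = 1973 mL = 1.973 L.
nicotinic acid: 8.46 mg/L × 1.973 L = 16.692 mg
HEPES buffer: dilute stock: 45.1 mM × 1973 mL ÷ 1000 mM = 88.982 mL
sodium acetate: 0.368 g per 100 mL × 1973 mL ÷ 100 = 7.261 g
malt extract: 2.43 g per 100 mL × 1973 mL ÷ 100 = 47.944 g

nicotinic acid 16.692 mg; HEPES buffer 88.982 mL; sodium acetate 7.261 g; malt extract 47.944 g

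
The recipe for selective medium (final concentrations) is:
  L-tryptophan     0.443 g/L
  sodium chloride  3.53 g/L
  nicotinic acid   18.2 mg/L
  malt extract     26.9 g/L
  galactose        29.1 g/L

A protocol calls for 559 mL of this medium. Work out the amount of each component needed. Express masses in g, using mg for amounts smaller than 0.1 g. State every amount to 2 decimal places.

L-tryptophan 0.25 g; sodium chloride 1.97 g; nicotinic acid 10.17 mg; malt extract 15.04 g; galactose 16.27 g

Scale factor relative to 1 L: 0.559.
L-tryptophan: 0.443 g/L × 0.559 L = 0.25 g
sodium chloride: 3.53 g/L × 0.559 L = 1.97 g
nicotinic acid: 18.2 mg/L × 0.559 L = 10.17 mg
malt extract: 26.9 g/L × 0.559 L = 15.04 g
galactose: 29.1 g/L × 0.559 L = 16.27 g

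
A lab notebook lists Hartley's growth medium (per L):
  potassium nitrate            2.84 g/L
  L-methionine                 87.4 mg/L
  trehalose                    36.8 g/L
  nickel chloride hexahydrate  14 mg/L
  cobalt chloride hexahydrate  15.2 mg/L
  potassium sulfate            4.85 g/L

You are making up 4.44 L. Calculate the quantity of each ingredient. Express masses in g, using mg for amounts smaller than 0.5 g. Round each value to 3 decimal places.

potassium nitrate 12.610 g; L-methionine 388.056 mg; trehalose 163.392 g; nickel chloride hexahydrate 62.160 mg; cobalt chloride hexahydrate 67.488 mg; potassium sulfate 21.534 g

Scale factor relative to 1 L: 4.44.
potassium nitrate: 2.84 g/L × 4.44 L = 12.610 g
L-methionine: 87.4 mg/L × 4.44 L = 388.056 mg
trehalose: 36.8 g/L × 4.44 L = 163.392 g
nickel chloride hexahydrate: 14 mg/L × 4.44 L = 62.160 mg
cobalt chloride hexahydrate: 15.2 mg/L × 4.44 L = 67.488 mg
potassium sulfate: 4.85 g/L × 4.44 L = 21.534 g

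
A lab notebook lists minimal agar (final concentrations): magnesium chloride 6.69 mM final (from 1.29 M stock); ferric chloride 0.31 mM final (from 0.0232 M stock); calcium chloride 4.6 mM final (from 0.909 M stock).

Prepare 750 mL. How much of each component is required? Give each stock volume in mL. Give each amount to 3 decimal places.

magnesium chloride 3.890 mL; ferric chloride 10.022 mL; calcium chloride 3.795 mL

Working volume: 750 mL = 0.75 L.
magnesium chloride: V = C2·V2/C1 = 6.69 mM × 750 mL ÷ 1290 mM = 3.890 mL
ferric chloride: V = C2·V2/C1 = 0.31 mM × 750 mL ÷ 23.2 mM = 10.022 mL
calcium chloride: dilute stock: 4.6 mM × 750 mL ÷ 909 mM = 3.795 mL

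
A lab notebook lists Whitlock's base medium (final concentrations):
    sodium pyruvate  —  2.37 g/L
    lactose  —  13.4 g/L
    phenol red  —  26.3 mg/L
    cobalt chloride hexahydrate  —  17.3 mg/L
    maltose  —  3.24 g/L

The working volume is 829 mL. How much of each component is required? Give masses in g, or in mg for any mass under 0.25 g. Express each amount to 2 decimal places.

sodium pyruvate 1.96 g; lactose 11.11 g; phenol red 21.80 mg; cobalt chloride hexahydrate 14.34 mg; maltose 2.69 g

Scale factor relative to 1 L: 0.829.
sodium pyruvate: 2.37 g/L × 0.829 L = 1.96 g
lactose: 13.4 g/L × 0.829 L = 11.11 g
phenol red: 26.3 mg/L × 0.829 L = 21.80 mg
cobalt chloride hexahydrate: 17.3 mg/L × 0.829 L = 14.34 mg
maltose: 3.24 g/L × 0.829 L = 2.69 g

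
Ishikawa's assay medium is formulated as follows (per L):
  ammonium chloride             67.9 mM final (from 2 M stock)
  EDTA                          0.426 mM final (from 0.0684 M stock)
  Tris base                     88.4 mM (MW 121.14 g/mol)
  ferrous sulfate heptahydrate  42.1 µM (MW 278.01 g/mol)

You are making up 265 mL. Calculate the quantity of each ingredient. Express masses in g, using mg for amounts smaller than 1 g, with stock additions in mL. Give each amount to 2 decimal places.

Target volume = 265 mL = 0.265 L.
ammonium chloride: C1V1 = C2V2 → 67.9 mM × 265 mL ÷ 2000 mM = 9.00 mL
EDTA: C1V1 = C2V2 → 0.426 mM × 265 mL ÷ 68.4 mM = 1.65 mL
Tris base: 88.4 mmol/L × 121.14 g/mol × 0.265 L ÷ 1000 = 2.84 g
ferrous sulfate heptahydrate: 42.1 µmol/L × 278.01 g/mol × 0.265 L ÷ 1000 = 3.10 mg

ammonium chloride 9.00 mL; EDTA 1.65 mL; Tris base 2.84 g; ferrous sulfate heptahydrate 3.10 mg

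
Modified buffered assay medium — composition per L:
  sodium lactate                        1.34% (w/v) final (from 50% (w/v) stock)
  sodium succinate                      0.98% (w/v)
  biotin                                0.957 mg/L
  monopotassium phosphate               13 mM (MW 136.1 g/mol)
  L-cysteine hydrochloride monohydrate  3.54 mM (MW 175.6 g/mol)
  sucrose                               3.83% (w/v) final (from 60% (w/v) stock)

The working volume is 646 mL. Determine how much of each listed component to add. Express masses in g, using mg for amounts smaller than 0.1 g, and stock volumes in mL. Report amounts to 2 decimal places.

Target volume = 646 mL = 0.646 L.
sodium lactate: C1V1 = C2V2 → 1.34% ÷ 50% × 646 mL = 17.31 mL
sodium succinate: 0.98% w/v = 9.8 g/L → 9.8 × 0.646 L = 6.33 g
biotin: 0.957 mg/L × 0.646 L = 0.62 mg
monopotassium phosphate: 13 mmol/L × 136.1 g/mol × 0.646 L ÷ 1000 = 1.14 g
L-cysteine hydrochloride monohydrate: 3.54 mmol/L × 175.6 g/mol × 0.646 L ÷ 1000 = 0.40 g
sucrose: dilute stock: 3.83% ÷ 60% × 646 mL = 41.24 mL

sodium lactate 17.31 mL; sodium succinate 6.33 g; biotin 0.62 mg; monopotassium phosphate 1.14 g; L-cysteine hydrochloride monohydrate 0.40 g; sucrose 41.24 mL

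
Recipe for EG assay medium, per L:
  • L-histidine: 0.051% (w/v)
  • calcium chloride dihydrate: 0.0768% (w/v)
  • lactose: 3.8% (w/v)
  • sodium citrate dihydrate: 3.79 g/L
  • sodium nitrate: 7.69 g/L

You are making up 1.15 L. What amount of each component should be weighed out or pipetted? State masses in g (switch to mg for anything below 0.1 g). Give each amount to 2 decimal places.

Working volume: 1.15 L.
L-histidine: 0.051% w/v = 0.51 g/L → 0.51 × 1.15 L = 0.59 g
calcium chloride dihydrate: 0.0768 g per 100 mL × 1150 mL ÷ 100 = 0.88 g
lactose: 3.8 g per 100 mL × 1150 mL ÷ 100 = 43.70 g
sodium citrate dihydrate: 3.79 g/L × 1.15 L = 4.36 g
sodium nitrate: 7.69 g/L × 1.15 L = 8.84 g

L-histidine 0.59 g; calcium chloride dihydrate 0.88 g; lactose 43.70 g; sodium citrate dihydrate 4.36 g; sodium nitrate 8.84 g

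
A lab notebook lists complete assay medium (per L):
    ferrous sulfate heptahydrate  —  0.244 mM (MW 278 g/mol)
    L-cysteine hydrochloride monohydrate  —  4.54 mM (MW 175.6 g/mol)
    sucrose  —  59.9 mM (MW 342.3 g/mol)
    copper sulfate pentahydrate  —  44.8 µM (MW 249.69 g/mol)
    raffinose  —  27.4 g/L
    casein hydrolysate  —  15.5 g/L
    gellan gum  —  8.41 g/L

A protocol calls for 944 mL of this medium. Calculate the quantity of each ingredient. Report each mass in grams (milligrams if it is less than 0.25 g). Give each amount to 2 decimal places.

ferrous sulfate heptahydrate 64.03 mg; L-cysteine hydrochloride monohydrate 0.75 g; sucrose 19.36 g; copper sulfate pentahydrate 10.56 mg; raffinose 25.87 g; casein hydrolysate 14.63 g; gellan gum 7.94 g

Target volume = 944 mL = 0.944 L.
ferrous sulfate heptahydrate: 0.244 mmol/L × 278 mg/mmol × 0.944 L = 64.03 mg
L-cysteine hydrochloride monohydrate: 4.54 mmol/L × 175.6 g/mol × 0.944 L ÷ 1000 = 0.75 g
sucrose: 59.9 mmol/L × 342.3 g/mol × 0.944 L ÷ 1000 = 19.36 g
copper sulfate pentahydrate: 44.8 µmol/L × 249.69 g/mol × 0.944 L ÷ 1000 = 10.56 mg
raffinose: 27.4 g/L × 0.944 L = 25.87 g
casein hydrolysate: 15.5 g/L × 0.944 L = 14.63 g
gellan gum: 8.41 g/L × 0.944 L = 7.94 g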